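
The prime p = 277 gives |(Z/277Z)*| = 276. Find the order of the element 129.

92

The order of 129 must divide p − 1 = 276 = 2^2 · 3 · 23.
Divisors: 1, 2, 3, 4, 6, 12, 23, 46, 69, 92, 138, 276.
Check each in increasing order: 129^1 ≡ 129;  129^2 ≡ 21;  129^3 ≡ 216;  129^4 ≡ 164;  129^6 ≡ 120;  129^12 ≡ 273;  129^23 ≡ 217;  129^46 ≡ 276;  129^69 ≡ 60;  129^92 ≡ 1.
Smallest exponent giving 1 is 92.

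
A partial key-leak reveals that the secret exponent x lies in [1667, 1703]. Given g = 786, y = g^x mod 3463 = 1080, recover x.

Compute 786^1667 mod 3463 = 3151, then multiply by 786 repeatedly:
  786^1667=3151  786^1668=641  786^1669=1691  786^1670=2797  786^1671=2900
  786^1672=746  786^1673=1109  786^1674=2461  786^1675=1992  786^1676=436
  786^1677=3322  786^1678=3453  786^1679=2529  786^1680=32  786^1681=911
  786^1682=2668  786^1683=1933  786^1684=2544  786^1685=1433  786^1686=863
  786^1687=3033  786^1688=1394  786^1689=1376  786^1690=1080
Found 1080 at exponent 1690.

1690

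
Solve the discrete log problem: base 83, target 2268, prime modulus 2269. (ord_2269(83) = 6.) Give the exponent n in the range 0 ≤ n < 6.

3

Successive powers of 83 modulo 2269:
  83^0=1  83^1=83  83^2=82  83^3=2268
So 83^3 ≡ 2268 (mod 2269), giving n = 3.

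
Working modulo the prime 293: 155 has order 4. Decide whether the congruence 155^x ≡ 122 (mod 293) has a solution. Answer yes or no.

⟨155⟩ has order 4; its elements mod 293 are {1, 138, 155, 292}.
122 is not in this set.

no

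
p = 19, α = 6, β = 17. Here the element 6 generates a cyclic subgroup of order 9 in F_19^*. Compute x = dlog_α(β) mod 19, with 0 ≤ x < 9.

2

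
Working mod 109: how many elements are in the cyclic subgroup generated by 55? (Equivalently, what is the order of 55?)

The order of 55 must divide p − 1 = 108 = 2^2 · 3^3.
Divisors: 1, 2, 3, 4, 6, 9, 12, 18, 27, 36, 54, 108.
Check each in increasing order: 55^1 ≡ 55;  55^2 ≡ 82;  55^3 ≡ 41;  55^4 ≡ 75;  55^6 ≡ 46;  55^9 ≡ 33;  55^12 ≡ 45;  55^18 ≡ 108;  55^27 ≡ 76;  55^36 ≡ 1.
Smallest exponent giving 1 is 36.

36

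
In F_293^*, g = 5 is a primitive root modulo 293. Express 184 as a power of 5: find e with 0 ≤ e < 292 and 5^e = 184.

170

Baby-step giant-step with m = ceil(sqrt(292)) = 18.
Baby table (5^j mod 293 for j=0..17):
  0:1  1:5  2:25  3:125  4:39  5:195  6:96  7:187
  8:56  9:280  10:228  11:261  12:133  13:79  14:102  15:217
  16:206  17:151
Giant step factor: 5^(-18) ≡ 267 (mod 293).
Scan 184·267^i mod 293 for i = 0, 1, …:
  i=0: 184   i=1: 197   i=2: 152   i=3: 150
  i=4: 202   i=5: 22   i=6: 14   i=7: 222
  i=8: 88   i=9: 56
Match at i=9, j=8: e = 9·18 + 8 = 170.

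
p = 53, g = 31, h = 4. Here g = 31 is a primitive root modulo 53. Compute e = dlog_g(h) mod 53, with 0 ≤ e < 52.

30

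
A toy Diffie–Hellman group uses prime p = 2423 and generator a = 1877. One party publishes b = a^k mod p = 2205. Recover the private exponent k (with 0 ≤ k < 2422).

Baby-step giant-step with m = ceil(sqrt(2422)) = 50.
Baby table (1877^j mod 2423 for j=0..49):
  0:1  1:1877  2:87  3:958  4:300  5:964  6:1870  7:1486
  8:349  9:863  10:1287  11:2391  12:511  13:2062  14:843  15:92
  16:651  17:735  18:908  19:947  20:1460  21:7  22:1024  23:609
  24:1860  25:2100  26:1902  27:975  28:710  29:20  30:1195  31:1740
  32:2199  33:1154  34:2319  35:1055  36:644  37:2134  38:299  39:1510
  40:1783  41:528  42:49  43:2322  44:1840  45:905  46:162  47:1199
  48:1979  49:124
Giant step factor: 1877^(-50) ≡ 225 (mod 2423).
Scan 2205·225^i mod 2423 for i = 0, 1, …:
  i=0: 2205   i=1: 1833   i=2: 515   i=3: 1994
  i=4: 395   i=5: 1647   i=6: 2279   i=7: 1522
  i=8: 807   i=9: 2273     …   i=37: 1695
  i=38: 964
Match at i=38, j=5: k = 38·50 + 5 = 1905.

1905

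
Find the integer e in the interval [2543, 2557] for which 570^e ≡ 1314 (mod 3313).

2545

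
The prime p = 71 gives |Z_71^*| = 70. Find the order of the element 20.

The order of 20 must divide p − 1 = 70 = 2 · 5 · 7.
Divisors: 1, 2, 5, 7, 10, 14, 35, 70.
Check each in increasing order: 20^1 ≡ 20;  20^2 ≡ 45;  20^5 ≡ 30;  20^7 ≡ 1.
Smallest exponent giving 1 is 7.

7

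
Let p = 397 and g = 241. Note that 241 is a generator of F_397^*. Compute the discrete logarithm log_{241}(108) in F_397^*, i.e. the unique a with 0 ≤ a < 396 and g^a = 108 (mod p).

24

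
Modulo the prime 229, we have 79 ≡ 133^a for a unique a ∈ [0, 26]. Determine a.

5

Compute 133^0 mod 229 = 1, then multiply by 133 repeatedly:
  133^0=1  133^1=133  133^2=56  133^3=120  133^4=159
  133^5=79
Found 79 at exponent 5.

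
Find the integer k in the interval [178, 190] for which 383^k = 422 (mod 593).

186

Compute 383^178 mod 593 = 329, then multiply by 383 repeatedly:
  383^178=329  383^179=291  383^180=562  383^181=580  383^182=358
  383^183=131  383^184=361  383^185=94  383^186=422
Found 422 at exponent 186.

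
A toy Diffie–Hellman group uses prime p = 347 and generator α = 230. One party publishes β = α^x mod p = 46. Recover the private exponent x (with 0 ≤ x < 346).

Baby-step giant-step with m = ceil(sqrt(346)) = 19.
Baby table (230^j mod 347 for j=0..18):
  0:1  1:230  2:156  3:139  4:46  5:170  6:236  7:148
  8:34  9:186  10:99  11:215  12:176  13:228  14:43  15:174
  16:115  17:78  18:243
Giant step factor: 230^(-19) ≡ 166 (mod 347).
Scan 46·166^i mod 347 for i = 0, 1, …:
  i=0: 46
Match at i=0, j=4: x = 0·19 + 4 = 4.

4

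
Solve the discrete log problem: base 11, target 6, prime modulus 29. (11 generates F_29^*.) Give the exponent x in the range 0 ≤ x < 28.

Successive powers of 11 modulo 29:
  11^0=1  11^1=11  11^2=5  11^3=26  11^4=25  11^5=14
  11^6=9  11^7=12  11^8=16  11^9=2  11^10=22  11^11=10
  11^12=23  11^13=21  11^14=28  11^15=18  11^16=24  11^17=3
  11^18=4  11^19=15  11^20=20  11^21=17  11^22=13  11^23=27
  11^24=7  11^25=19  11^26=6
So 11^26 ≡ 6 (mod 29), giving x = 26.

26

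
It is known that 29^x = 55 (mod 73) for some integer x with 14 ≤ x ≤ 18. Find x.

Compute 29^14 mod 73 = 61, then multiply by 29 repeatedly:
  29^14=61  29^15=17  29^16=55
Found 55 at exponent 16.

16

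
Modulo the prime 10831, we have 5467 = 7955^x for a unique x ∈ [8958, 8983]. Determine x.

Compute 7955^8958 mod 10831 = 1685, then multiply by 7955 repeatedly:
  7955^8958=1685  7955^8959=6228  7955^8960=2746  7955^8961=9134  7955^8962=6622
  7955^8963=6857  7955^8964=2519  7955^8965=1295  7955^8966=1444  7955^8967=6160
  7955^8968=3356  7955^8969=9396  7955^8970=449  7955^8971=8396  7955^8972=6234
  7955^8973=7152  7955^8974=9748  7955^8975=6211  7955^8976=8314  7955^8977=3784
  7955^8978=2371  7955^8979=4534  7955^8980=740  7955^8981=5467
Found 5467 at exponent 8981.

8981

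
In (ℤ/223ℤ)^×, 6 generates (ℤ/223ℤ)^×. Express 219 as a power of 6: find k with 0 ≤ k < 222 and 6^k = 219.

21

Successive powers of 6 modulo 223:
  6^0=1  6^1=6  6^2=36  6^3=216  6^4=181  6^5=194
  6^6=49  6^7=71  6^8=203  6^9=103  6^10=172  6^11=140
  6^12=171  6^13=134  6^14=135  6^15=141  6^16=177  6^17=170
  6^18=128  6^19=99  6^20=148  6^21=219
So 6^21 ≡ 219 (mod 223), giving k = 21.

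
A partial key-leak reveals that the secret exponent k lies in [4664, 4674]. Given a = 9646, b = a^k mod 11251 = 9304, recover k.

4668

Compute 9646^4664 mod 11251 = 3361, then multiply by 9646 repeatedly:
  9646^4664=3361  9646^4665=6075  9646^4666=4242  9646^4667=9696  9646^4668=9304
Found 9304 at exponent 4668.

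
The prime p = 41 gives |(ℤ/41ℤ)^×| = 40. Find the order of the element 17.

40

The order of 17 must divide p − 1 = 40 = 2^3 · 5.
Divisors: 1, 2, 4, 5, 8, 10, 20, 40.
Check each in increasing order: 17^1 ≡ 17;  17^2 ≡ 2;  17^4 ≡ 4;  17^5 ≡ 27;  17^8 ≡ 16;  17^10 ≡ 32;  17^20 ≡ 40;  17^40 ≡ 1.
Smallest exponent giving 1 is 40.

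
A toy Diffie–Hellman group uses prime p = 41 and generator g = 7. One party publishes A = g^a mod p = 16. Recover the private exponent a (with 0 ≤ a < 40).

16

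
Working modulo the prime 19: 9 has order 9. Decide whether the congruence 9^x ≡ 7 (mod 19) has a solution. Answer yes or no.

⟨9⟩ has order 9; its elements mod 19 are {1, 4, 5, 6, 7, 9, 11, 16, 17}.
7 is in this set.

yes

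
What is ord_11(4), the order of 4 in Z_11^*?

5

The order of 4 must divide p − 1 = 10 = 2 · 5.
Divisors: 1, 2, 5, 10.
Check each in increasing order: 4^1 ≡ 4;  4^2 ≡ 5;  4^5 ≡ 1.
Smallest exponent giving 1 is 5.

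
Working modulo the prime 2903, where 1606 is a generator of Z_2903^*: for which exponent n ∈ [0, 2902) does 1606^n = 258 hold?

Baby-step giant-step with m = ceil(sqrt(2902)) = 54.
Baby table (1606^j mod 2903 for j=0..53):
  0:1  1:1606  2:1372  3:55  4:1240  5:2885  6:122  7:1431
  8:1913  9:904  10:324  11:707  12:369  13:402  14:1146  15:2877
  16:1789  17:2067  18:1473  19:2596  20:468  21:2634  22:533  23:2516
  24:2623  25:285  26:1939  27:2018  28:1160  29:2137  30:676  31:2837
  32:1415  33:2344  34:2176  35:2347  36:1188  37:657  38:1353  39:1474
  40:1299  41:1840  42:2689  43:1773  44:2498  45:2745  46:1716  47:949
  48:19  49:1484  50:2844  51:1045  52:336  53:2561
Giant step factor: 1606^(-54) ≡ 2243 (mod 2903).
Scan 258·2243^i mod 2903 for i = 0, 1, …:
  i=0: 258   i=1: 997   i=2: 961   i=3: 1497
  i=4: 1903   i=5: 1019   i=6: 956   i=7: 1894
  i=8: 1153   i=9: 2509     …   i=25: 1453
  i=26: 1913
Match at i=26, j=8: n = 26·54 + 8 = 1412.

1412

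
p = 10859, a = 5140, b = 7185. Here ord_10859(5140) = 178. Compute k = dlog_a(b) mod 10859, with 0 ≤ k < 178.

Baby-step giant-step with m = ceil(sqrt(178)) = 14.
Baby table (5140^j mod 10859 for j=0..13):
  0:1  1:5140  2:10512  3:8155  4:960  5:4414  6:3509  7:10320
  8:9444  9:2430  10:2350  11:3792  12:9834  13:8974
Giant step factor: 5140^(-14) ≡ 10351 (mod 10859).
Scan 7185·10351^i mod 10859 for i = 0, 1, …:
  i=0: 7185   i=1: 9503   i=2: 4731   i=3: 7350
  i=4: 1696   i=5: 7152   i=6: 4549   i=7: 2075
  i=8: 10082   i=9: 3792
Match at i=9, j=11: k = 9·14 + 11 = 137.

137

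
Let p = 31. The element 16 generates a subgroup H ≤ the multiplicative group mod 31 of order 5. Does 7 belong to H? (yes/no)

⟨16⟩ has order 5; its elements mod 31 are {1, 2, 4, 8, 16}.
7 is not in this set.

no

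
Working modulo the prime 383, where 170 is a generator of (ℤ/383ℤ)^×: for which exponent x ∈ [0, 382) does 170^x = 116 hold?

380

Baby-step giant-step with m = ceil(sqrt(382)) = 20.
Baby table (170^j mod 383 for j=0..19):
  0:1  1:170  2:175  3:259  4:368  5:131  6:56  7:328
  8:225  9:333  10:309  11:59  12:72  13:367  14:344  15:264
  16:69  17:240  18:202  19:253
Giant step factor: 170^(-20) ≡ 84 (mod 383).
Scan 116·84^i mod 383 for i = 0, 1, …:
  i=0: 116   i=1: 169   i=2: 25   i=3: 185
  i=4: 220   i=5: 96   i=6: 21   i=7: 232
  i=8: 338   i=9: 50     …   i=18: 114
  i=19: 1
Match at i=19, j=0: x = 19·20 + 0 = 380.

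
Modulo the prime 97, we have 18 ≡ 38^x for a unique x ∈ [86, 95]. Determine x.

90

Compute 38^86 mod 97 = 25, then multiply by 38 repeatedly:
  38^86=25  38^87=77  38^88=16  38^89=26  38^90=18
Found 18 at exponent 90.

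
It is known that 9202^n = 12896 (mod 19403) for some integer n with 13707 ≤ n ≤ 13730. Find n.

13719

Compute 9202^13707 mod 19403 = 10122, then multiply by 9202 repeatedly:
  9202^13707=10122  9202^13708=8244  9202^13709=14961  9202^13710=6837  9202^13711=9548
  9202^13712=3912  9202^13713=5659  9202^13714=15869  9202^13715=18963  9202^13716=6347
  9202^13717=2064  9202^13718=16794  9202^13719=12896
Found 12896 at exponent 13719.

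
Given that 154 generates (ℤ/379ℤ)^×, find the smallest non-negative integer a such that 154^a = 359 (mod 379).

Baby-step giant-step with m = ceil(sqrt(378)) = 20.
Baby table (154^j mod 379 for j=0..19):
  0:1  1:154  2:218  3:220  4:149  5:206  6:267  7:186
  8:219  9:374  10:367  11:47  12:37  13:13  14:107  15:181
  16:207  17:42  18:25  19:60
Giant step factor: 154^(-20) ≡ 329 (mod 379).
Scan 359·329^i mod 379 for i = 0, 1, …:
  i=0: 359   i=1: 242   i=2: 28   i=3: 116
  i=4: 264   i=5: 65   i=6: 161   i=7: 288
  i=8: 2   i=9: 279     …   i=14: 325
  i=15: 47
Match at i=15, j=11: a = 15·20 + 11 = 311.

311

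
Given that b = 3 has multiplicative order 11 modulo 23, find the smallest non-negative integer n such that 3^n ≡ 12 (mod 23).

4

Successive powers of 3 modulo 23:
  3^0=1  3^1=3  3^2=9  3^3=4  3^4=12
So 3^4 ≡ 12 (mod 23), giving n = 4.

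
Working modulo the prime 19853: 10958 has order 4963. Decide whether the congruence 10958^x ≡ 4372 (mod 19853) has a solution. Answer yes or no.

4372 ∈ ⟨10958⟩ iff 4372^4963 ≡ 1 (mod 19853), since |⟨10958⟩| = 4963.
4372^4963 mod 19853 = 1.
Since 1 = 1, 4372 lies in the subgroup.

yes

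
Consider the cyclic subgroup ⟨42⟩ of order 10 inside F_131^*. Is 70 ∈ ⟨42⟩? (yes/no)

yes

70 ∈ ⟨42⟩ iff 70^10 ≡ 1 (mod 131), since |⟨42⟩| = 10.
70^10 mod 131 = 1.
Since 1 = 1, 70 lies in the subgroup.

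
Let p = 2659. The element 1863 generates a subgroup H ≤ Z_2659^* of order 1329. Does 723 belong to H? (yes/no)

no

723 ∈ ⟨1863⟩ iff 723^1329 ≡ 1 (mod 2659), since |⟨1863⟩| = 1329.
723^1329 mod 2659 = 2658.
Since 2658 ≠ 1, 723 does not lie in the subgroup.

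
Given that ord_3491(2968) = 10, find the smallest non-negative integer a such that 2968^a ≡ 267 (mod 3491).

4

Successive powers of 2968 modulo 3491:
  2968^0=1  2968^1=2968  2968^2=1231  2968^3=2022  2968^4=267
So 2968^4 ≡ 267 (mod 3491), giving a = 4.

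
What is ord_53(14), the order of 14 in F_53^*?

The order of 14 must divide p − 1 = 52 = 2^2 · 13.
Divisors: 1, 2, 4, 13, 26, 52.
Check each in increasing order: 14^1 ≡ 14;  14^2 ≡ 37;  14^4 ≡ 44;  14^13 ≡ 23;  14^26 ≡ 52;  14^52 ≡ 1.
Smallest exponent giving 1 is 52.

52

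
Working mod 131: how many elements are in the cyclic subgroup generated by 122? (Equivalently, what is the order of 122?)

The order of 122 must divide p − 1 = 130 = 2 · 5 · 13.
Divisors: 1, 2, 5, 10, 13, 26, 65, 130.
Check each in increasing order: 122^1 ≡ 122;  122^2 ≡ 81;  122^5 ≡ 32;  122^10 ≡ 107;  122^13 ≡ 73;  122^26 ≡ 89;  122^65 ≡ 130;  122^130 ≡ 1.
Smallest exponent giving 1 is 130.

130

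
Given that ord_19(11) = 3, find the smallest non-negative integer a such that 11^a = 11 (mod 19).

1

Successive powers of 11 modulo 19:
  11^0=1  11^1=11
So 11^1 ≡ 11 (mod 19), giving a = 1.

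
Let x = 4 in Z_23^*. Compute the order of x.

11

The order of 4 must divide p − 1 = 22 = 2 · 11.
Divisors: 1, 2, 11, 22.
Check each in increasing order: 4^1 ≡ 4;  4^2 ≡ 16;  4^11 ≡ 1.
Smallest exponent giving 1 is 11.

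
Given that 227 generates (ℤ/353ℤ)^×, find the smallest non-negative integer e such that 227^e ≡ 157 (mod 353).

174

Baby-step giant-step with m = ceil(sqrt(352)) = 19.
Baby table (227^j mod 353 for j=0..18):
  0:1  1:227  2:344  3:75  4:81  5:31  6:330  7:74
  8:207  9:40  10:255  11:346  12:176  13:63  14:181  15:139
  16:136  17:161  18:188
Giant step factor: 227^(-19) ≡ 124 (mod 353).
Scan 157·124^i mod 353 for i = 0, 1, …:
  i=0: 157   i=1: 53   i=2: 218   i=3: 204
  i=4: 233   i=5: 299   i=6: 11   i=7: 305
  i=8: 49   i=9: 75
Match at i=9, j=3: e = 9·19 + 3 = 174.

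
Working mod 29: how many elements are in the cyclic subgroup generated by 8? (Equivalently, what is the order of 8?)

28

The order of 8 must divide p − 1 = 28 = 2^2 · 7.
Divisors: 1, 2, 4, 7, 14, 28.
Check each in increasing order: 8^1 ≡ 8;  8^2 ≡ 6;  8^4 ≡ 7;  8^7 ≡ 17;  8^14 ≡ 28;  8^28 ≡ 1.
Smallest exponent giving 1 is 28.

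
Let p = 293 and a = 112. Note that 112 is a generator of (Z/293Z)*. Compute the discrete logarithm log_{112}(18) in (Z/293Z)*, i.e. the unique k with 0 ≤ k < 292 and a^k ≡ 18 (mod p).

171

Baby-step giant-step with m = ceil(sqrt(292)) = 18.
Baby table (112^j mod 293 for j=0..17):
  0:1  1:112  2:238  3:286  4:95  5:92  6:49  7:214
  8:235  9:243  10:260  11:113  12:57  13:231  14:88  15:187
  16:141  17:263
Giant step factor: 112^(-18) ≡ 216 (mod 293).
Scan 18·216^i mod 293 for i = 0, 1, …:
  i=0: 18   i=1: 79   i=2: 70   i=3: 177
  i=4: 142   i=5: 200   i=6: 129   i=7: 29
  i=8: 111   i=9: 243
Match at i=9, j=9: k = 9·18 + 9 = 171.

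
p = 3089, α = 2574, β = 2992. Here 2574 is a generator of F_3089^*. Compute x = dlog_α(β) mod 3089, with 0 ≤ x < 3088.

Baby-step giant-step with m = ceil(sqrt(3088)) = 56.
Baby table (2574^j mod 3089 for j=0..55):
  0:1  1:2574  2:2660  3:1616  4:1790  5:1761  6:1251  7:1336
  8:807  9:1410  10:2854  11:554  12:1967  13:187  14:2543  15:91
  16:2559  17:1118  18:1873  19:2262  20:2712  21:2637  22:1105  23:2390
  24:1661  25:238  26:990  27:2924  28:1572  29:2827  30:2103  31:1194
  32:2890  33:548  34:1968  35:2761  36:2114  37:1707  38:1260  39:2879
  40:35  41:509  42:430  43:958  44:870  45:2944  46:539  47:425
  48:444  49:3015  50:1042  51:856  52:887  53:367  54:2513  55:96
Giant step factor: 2574^(-56) ≡ 193 (mod 3089).
Scan 2992·193^i mod 3089 for i = 0, 1, …:
  i=0: 2992   i=1: 2902   i=2: 977   i=3: 132
  i=4: 764   i=5: 2269   i=6: 2368   i=7: 2941
  i=8: 2326   i=9: 1013     …   i=27: 2320
  i=28: 2944
Match at i=28, j=45: x = 28·56 + 45 = 1613.

1613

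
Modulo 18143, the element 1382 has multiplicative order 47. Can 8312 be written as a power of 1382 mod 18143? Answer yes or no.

8312 ∈ ⟨1382⟩ iff 8312^47 ≡ 1 (mod 18143), since |⟨1382⟩| = 47.
8312^47 mod 18143 = 1.
Since 1 = 1, 8312 lies in the subgroup.

yes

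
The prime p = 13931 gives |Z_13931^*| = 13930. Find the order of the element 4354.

The order of 4354 must divide p − 1 = 13930 = 2 · 5 · 7 · 199.
Divisors: 1, 2, 5, 7, 10, 14, 35, 70, 199, 398, 995, 1393, 1990, 2786, 6965, 13930.
Check each in increasing order: 4354^1 ≡ 4354;  4354^2 ≡ 11156;  4354^5 ≡ 3414;  4354^7 ≡ 13161;  4354^10 ≡ 9080;  4354^14 ≡ 7798;  4354^35 ≡ 8470;  4354^70 ≡ 10181;  4354^199 ≡ 8905;  4354^398 ≡ 3773;  4354^995 ≡ 8354;  4354^1393 ≡ 7720;  4354^1990 ≡ 8937;  4354^2786 ≡ 1582;  4354^6965 ≡ 1.
Smallest exponent giving 1 is 6965.

6965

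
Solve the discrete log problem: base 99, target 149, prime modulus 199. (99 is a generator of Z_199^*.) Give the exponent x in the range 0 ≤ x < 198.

Baby-step giant-step with m = ceil(sqrt(198)) = 15.
Baby table (99^j mod 199 for j=0..14):
  0:1  1:99  2:50  3:174  4:112  5:143  6:28  7:185
  8:7  9:96  10:151  11:24  12:187  13:6  14:196
Giant step factor: 99^(-15) ≡ 67 (mod 199).
Scan 149·67^i mod 199 for i = 0, 1, …:
  i=0: 149   i=1: 33   i=2: 22   i=3: 81
  i=4: 54   i=5: 36   i=6: 24
Match at i=6, j=11: x = 6·15 + 11 = 101.

101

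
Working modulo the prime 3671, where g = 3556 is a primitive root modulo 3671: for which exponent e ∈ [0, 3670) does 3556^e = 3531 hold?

135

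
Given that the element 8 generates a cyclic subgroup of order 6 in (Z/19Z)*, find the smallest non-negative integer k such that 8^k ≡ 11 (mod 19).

4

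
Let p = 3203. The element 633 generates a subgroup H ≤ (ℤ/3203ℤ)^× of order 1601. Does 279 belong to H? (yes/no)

279 ∈ ⟨633⟩ iff 279^1601 ≡ 1 (mod 3203), since |⟨633⟩| = 1601.
279^1601 mod 3203 = 3202.
Since 3202 ≠ 1, 279 does not lie in the subgroup.

no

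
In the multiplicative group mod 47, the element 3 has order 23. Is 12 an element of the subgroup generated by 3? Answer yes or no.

yes

12 ∈ ⟨3⟩ iff 12^23 ≡ 1 (mod 47), since |⟨3⟩| = 23.
12^23 mod 47 = 1.
Since 1 = 1, 12 lies in the subgroup.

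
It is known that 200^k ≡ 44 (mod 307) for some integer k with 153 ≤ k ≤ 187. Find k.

Compute 200^153 mod 307 = 306, then multiply by 200 repeatedly:
  200^153=306  200^154=107  200^155=217  200^156=113  200^157=189
  200^158=39  200^159=125  200^160=133  200^161=198  200^162=304
  200^163=14  200^164=37  200^165=32  200^166=260  200^167=117
  200^168=68  200^169=92  200^170=287  200^171=298  200^172=42
  200^173=111  200^174=96  200^175=166  200^176=44
Found 44 at exponent 176.

176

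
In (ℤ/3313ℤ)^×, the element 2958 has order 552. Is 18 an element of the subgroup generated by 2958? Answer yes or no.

yes

18 ∈ ⟨2958⟩ iff 18^552 ≡ 1 (mod 3313), since |⟨2958⟩| = 552.
18^552 mod 3313 = 1.
Since 1 = 1, 18 lies in the subgroup.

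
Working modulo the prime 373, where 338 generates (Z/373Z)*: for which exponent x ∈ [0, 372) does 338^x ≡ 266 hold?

Baby-step giant-step with m = ceil(sqrt(372)) = 20.
Baby table (338^j mod 373 for j=0..19):
  0:1  1:338  2:106  3:20  4:46  5:255  6:27  7:174
  8:251  9:167  10:123  11:171  12:356  13:222  14:63  15:33
  16:337  17:141  18:287  19:26
Giant step factor: 338^(-20) ≡ 257 (mod 373).
Scan 266·257^i mod 373 for i = 0, 1, …:
  i=0: 266   i=1: 103   i=2: 361   i=3: 273
  i=4: 37   i=5: 184   i=6: 290   i=7: 303
  i=8: 287
Match at i=8, j=18: x = 8·20 + 18 = 178.

178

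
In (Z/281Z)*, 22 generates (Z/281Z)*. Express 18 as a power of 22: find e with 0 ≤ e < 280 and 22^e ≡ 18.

278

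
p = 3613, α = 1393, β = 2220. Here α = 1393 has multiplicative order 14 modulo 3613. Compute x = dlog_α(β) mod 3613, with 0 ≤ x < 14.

8

Successive powers of 1393 modulo 3613:
  1393^0=1  1393^1=1393  1393^2=268  1393^3=1185  1393^4=3177  1393^5=3249
  1393^6=2381  1393^7=3612  1393^8=2220
So 1393^8 ≡ 2220 (mod 3613), giving x = 8.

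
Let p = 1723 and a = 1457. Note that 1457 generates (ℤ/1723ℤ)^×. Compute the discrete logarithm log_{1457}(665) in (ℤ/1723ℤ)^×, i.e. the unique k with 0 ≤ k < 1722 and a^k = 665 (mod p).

658

Baby-step giant-step with m = ceil(sqrt(1722)) = 42.
Baby table (1457^j mod 1723 for j=0..41):
  0:1  1:1457  2:113  3:956  4:708  5:1202  6:746  7:1432
  8:1594  9:1577  10:930  11:732  12:1710  13:12  14:254  15:1356
  16:1134  17:1604  18:640  19:337  20:1677  21:175  22:1694  23:822
  24:169  25:1567  26:144  27:1325  28:765  29:1547  30:295  31:788
  32:598  33:1171  34:377  35:1375  36:1249  37:305  38:1574  39:5
  40:393  41:565
Giant step factor: 1457^(-42) ≡ 877 (mod 1723).
Scan 665·877^i mod 1723 for i = 0, 1, …:
  i=0: 665   i=1: 831   i=2: 1681   i=3: 1072
  i=4: 1109   i=5: 821   i=6: 1526   i=7: 1254
  i=8: 484   i=9: 610     …   i=14: 494
  i=15: 765
Match at i=15, j=28: k = 15·42 + 28 = 658.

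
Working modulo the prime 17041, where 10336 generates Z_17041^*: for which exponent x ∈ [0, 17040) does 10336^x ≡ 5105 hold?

7658

Baby-step giant-step with m = ceil(sqrt(17040)) = 131.
Baby table (10336^j mod 17041 for j=0..130):
  0:1  1:10336  2:2867  3:16054  4:5927  5:16118  6:2832  7:12155
  8:7828  9:16581  10:16920  11:10378  12:10954  13:140  14:15596  15:9437
  16:15189  17:11812  18:7108  19:4537  20:14641  21:5296  22:3764  23:101
  24:4435  25:16911  26:2559  27:2192  28:9023  29:13376  30:703  31:6742
  32:4663  33:4820  34:8677  35:15730  36:14140  37:7424  38:15882  39:399
  40:142  41:2186  42:15171  43:13215  44:6625  45:5262  46:10201  47:4869
  48:3911  49:2844  50:16900  51:8150  52:4737  53:2839  54:16343  55:10856
  56:9672  57:7286  58:3917  59:13737  60:20  61:2228  62:6217  63:14342
  64:16294  65:15622  66:5517  67:4526  68:3191  69:7841  70:14621  71:3068
  72:14588  73:2800  74:5182  75:1289  76:14083  77:14707  78:5832  79:5535
  80:3123  81:3674  82:7116  83:2020  84:3495  85:14441  86:57  87:9758
  88:10050  89:11905  90:14060  91:15553  92:8055  93:11195  94:3130  95:7862
  96:10144  97:12152  98:10902  99:7980  100:2840  101:9638  102:13723  103:8685
  104:13213  105:2994  106:16569  107:12175  108:10056  109:5757  110:14221  111:9631
  112:9535  113:5657  114:3081  115:12628  116:5989  117:9392  118:10176  119:2084
  120:400  121:10478  122:5053  123:14184  124:2101  125:5702  126:8094  127:5315
  128:12697  129:3451  130:2723
Giant step factor: 10336^(-131) ≡ 9620 (mod 17041).
Scan 5105·9620^i mod 17041 for i = 0, 1, …:
  i=0: 5105   i=1: 14979   i=2: 16325   i=3: 13685
  i=4: 7975   i=5: 918   i=6: 3922   i=7: 866
  i=8: 14912   i=9: 2302     …   i=57: 248
  i=58: 20
Match at i=58, j=60: x = 58·131 + 60 = 7658.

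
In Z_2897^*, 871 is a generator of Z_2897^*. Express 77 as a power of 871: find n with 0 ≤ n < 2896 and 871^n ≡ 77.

1247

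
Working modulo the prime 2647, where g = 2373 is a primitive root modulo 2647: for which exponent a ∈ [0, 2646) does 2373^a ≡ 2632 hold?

917

Baby-step giant-step with m = ceil(sqrt(2646)) = 52.
Baby table (2373^j mod 2647 for j=0..51):
  0:1  1:2373  2:960  3:1660  4:444  5:106  6:73  7:1174
  8:1258  9:2065  10:648  11:2444  12:35  13:998  14:1836  15:2513
  16:2305  17:1063  18:2555  19:1385  20:1678  21:806  22:1504  23:836
  24:1225  25:519  26:732  27:604  28:1265  29:147  30:2074  31:829
  32:496  33:1740  34:2347  35:143  36:523  37:2283  38:1797  39:2611
  40:1923  41:2498  42:1121  43:2545  44:1478  45:19  46:88  47:2358
  48:2423  49:495  50:2014  51:1387
Giant step factor: 2373^(-52) ≡ 2476 (mod 2647).
Scan 2632·2476^i mod 2647 for i = 0, 1, …:
  i=0: 2632   i=1: 2565   i=2: 787   i=3: 420
  i=4: 2296   i=5: 1787   i=6: 1475   i=7: 1887
  i=8: 257   i=9: 1052     …   i=16: 2126
  i=17: 1740
Match at i=17, j=33: a = 17·52 + 33 = 917.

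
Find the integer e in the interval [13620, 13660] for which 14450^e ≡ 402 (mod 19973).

Compute 14450^13620 mod 19973 = 9658, then multiply by 14450 repeatedly:
  14450^13620=9658  14450^13621=6749  14450^13622=14864  14450^13623=15131  14450^13624=18492
  14450^13625=10606  14450^13626=3871  14450^13627=11550  14450^13628=3112  14450^13629=9177
  14450^13630=6903  14450^13631=3188  14450^13632=8862  14450^13633=8997  14450^13634=2393
  14450^13635=5587  14450^13636=1284  14450^13637=18856  14450^13638=17507  14450^13639=18105
  14450^13640=10896  14450^13641=41  14450^13642=13233  14450^13643=15321  14450^13644=7718
  14450^13645=15841  14450^13646=11870  14450^13647=13349  14450^13648=13789  14450^13649=402
Found 402 at exponent 13649.

13649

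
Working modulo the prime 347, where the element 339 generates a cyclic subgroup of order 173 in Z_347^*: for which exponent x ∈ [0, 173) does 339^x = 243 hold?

138

Baby-step giant-step with m = ceil(sqrt(173)) = 14.
Baby table (339^j mod 347 for j=0..13):
  0:1  1:339  2:64  3:182  4:279  5:197  6:159  7:116
  8:113  9:137  10:292  11:93  12:297  13:53
Giant step factor: 339^(-14) ≡ 9 (mod 347).
Scan 243·9^i mod 347 for i = 0, 1, …:
  i=0: 243   i=1: 105   i=2: 251   i=3: 177
  i=4: 205   i=5: 110   i=6: 296   i=7: 235
  i=8: 33   i=9: 297
Match at i=9, j=12: x = 9·14 + 12 = 138.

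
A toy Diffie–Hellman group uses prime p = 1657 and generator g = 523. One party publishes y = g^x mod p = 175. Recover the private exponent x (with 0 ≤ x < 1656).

1497

Baby-step giant-step with m = ceil(sqrt(1656)) = 41.
Baby table (523^j mod 1657 for j=0..40):
  0:1  1:523  2:124  3:229  4:463  5:227  6:1074  7:1636
  8:616  9:710  10:162  11:219  12:204  13:644  14:441  15:320
  16:3  17:1569  18:372  19:687  20:1389  21:681  22:1565  23:1594
  24:191  25:473  26:486  27:657  28:612  29:275  30:1323  31:960
  32:9  33:1393  34:1116  35:404  36:853  37:386  38:1381  39:1468
  40:573
Giant step factor: 523^(-41) ≡ 1288 (mod 1657).
Scan 175·1288^i mod 1657 for i = 0, 1, …:
  i=0: 175   i=1: 48   i=2: 515   i=3: 520
  i=4: 332   i=5: 110   i=6: 835   i=7: 87
  i=8: 1037   i=9: 114     …   i=35: 308
  i=36: 681
Match at i=36, j=21: x = 36·41 + 21 = 1497.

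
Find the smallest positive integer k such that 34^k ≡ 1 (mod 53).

52

The order of 34 must divide p − 1 = 52 = 2^2 · 13.
Divisors: 1, 2, 4, 13, 26, 52.
Check each in increasing order: 34^1 ≡ 34;  34^2 ≡ 43;  34^4 ≡ 47;  34^13 ≡ 23;  34^26 ≡ 52;  34^52 ≡ 1.
Smallest exponent giving 1 is 52.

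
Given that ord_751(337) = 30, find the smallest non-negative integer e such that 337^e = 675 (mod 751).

13

Successive powers of 337 modulo 751:
  337^0=1  337^1=337  337^2=168  337^3=291  337^4=437  337^5=73
  337^6=569  337^7=248  337^8=215  337^9=359  337^10=72  337^11=232
  337^12=80  337^13=675
So 337^13 ≡ 675 (mod 751), giving e = 13.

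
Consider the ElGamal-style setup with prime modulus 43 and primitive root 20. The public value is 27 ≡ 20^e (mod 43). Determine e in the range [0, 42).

33

Baby-step giant-step with m = ceil(sqrt(42)) = 7.
Baby table (20^j mod 43 for j=0..6):
  0:1  1:20  2:13  3:2  4:40  5:26  6:4
Giant step factor: 20^(-7) ≡ 7 (mod 43).
Scan 27·7^i mod 43 for i = 0, 1, …:
  i=0: 27   i=1: 17   i=2: 33   i=3: 16
  i=4: 26
Match at i=4, j=5: e = 4·7 + 5 = 33.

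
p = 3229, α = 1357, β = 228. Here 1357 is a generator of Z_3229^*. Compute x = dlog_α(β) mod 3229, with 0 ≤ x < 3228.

2679

Baby-step giant-step with m = ceil(sqrt(3228)) = 57.
Baby table (1357^j mod 3229 for j=0..56):
  0:1  1:1357  2:919  3:689  4:1792  5:307  6:58  7:1210
  8:1638  9:1214  10:608  11:1661  12:135  13:2371  14:1363  15:2603
  16:2974  17:2697  18:1372  19:1900  20:1558  21:2440  22:1355  23:1434
  24:2080  25:414  26:3181  27:2673  28:1094  29:2447  30:1167  31:1409
  32:445  33:42  34:2101  35:3079  36:3106  37:997  38:3207  39:2436
  40:2385  41:987  42:2553  43:2933  44:1953  45:2441  46:2712  47:2353
  48:2769  49:2206  50:259  51:2731  52:2304  53:856  54:2381  55:2017
  56:2106
Giant step factor: 1357^(-57) ≡ 1952 (mod 3229).
Scan 228·1952^i mod 3229 for i = 0, 1, …:
  i=0: 228   i=1: 2683   i=2: 3007   i=3: 2571
  i=4: 726   i=5: 2850   i=6: 2862   i=7: 454
  i=8: 1462   i=9: 2617     …   i=46: 177
  i=47: 1
Match at i=47, j=0: x = 47·57 + 0 = 2679.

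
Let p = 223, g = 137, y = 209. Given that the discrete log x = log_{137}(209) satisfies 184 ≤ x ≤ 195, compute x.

Compute 137^184 mod 223 = 124, then multiply by 137 repeatedly:
  137^184=124  137^185=40  137^186=128  137^187=142  137^188=53
  137^189=125  137^190=177  137^191=165  137^192=82  137^193=84
  137^194=135  137^195=209
Found 209 at exponent 195.

195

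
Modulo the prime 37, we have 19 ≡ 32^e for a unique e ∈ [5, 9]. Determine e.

Compute 32^5 mod 37 = 20, then multiply by 32 repeatedly:
  32^5=20  32^6=11  32^7=19
Found 19 at exponent 7.

7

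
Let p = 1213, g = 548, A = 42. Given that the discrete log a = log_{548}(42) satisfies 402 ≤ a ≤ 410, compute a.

405

Compute 548^402 mod 1213 = 907, then multiply by 548 repeatedly:
  548^402=907  548^403=919  548^404=217  548^405=42
Found 42 at exponent 405.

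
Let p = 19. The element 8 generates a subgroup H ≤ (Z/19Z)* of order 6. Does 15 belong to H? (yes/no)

no

⟨8⟩ has order 6; its elements mod 19 are {1, 7, 8, 11, 12, 18}.
15 is not in this set.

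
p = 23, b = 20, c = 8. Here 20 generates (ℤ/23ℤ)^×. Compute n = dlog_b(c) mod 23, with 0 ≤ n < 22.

Successive powers of 20 modulo 23:
  20^0=1  20^1=20  20^2=9  20^3=19  20^4=12  20^5=10
  20^6=16  20^7=21  20^8=6  20^9=5  20^10=8
So 20^10 ≡ 8 (mod 23), giving n = 10.

10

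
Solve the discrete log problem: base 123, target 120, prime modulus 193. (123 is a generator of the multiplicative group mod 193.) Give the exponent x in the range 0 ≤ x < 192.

49

Baby-step giant-step with m = ceil(sqrt(192)) = 14.
Baby table (123^j mod 193 for j=0..13):
  0:1  1:123  2:75  3:154  4:28  5:163  6:170  7:66
  8:12  9:125  10:128  11:111  12:143  13:26
Giant step factor: 123^(-14) ≡ 93 (mod 193).
Scan 120·93^i mod 193 for i = 0, 1, …:
  i=0: 120   i=1: 159   i=2: 119   i=3: 66
Match at i=3, j=7: x = 3·14 + 7 = 49.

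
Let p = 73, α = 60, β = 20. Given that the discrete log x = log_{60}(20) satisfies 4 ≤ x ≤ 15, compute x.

7

Compute 60^4 mod 73 = 18, then multiply by 60 repeatedly:
  60^4=18  60^5=58  60^6=49  60^7=20
Found 20 at exponent 7.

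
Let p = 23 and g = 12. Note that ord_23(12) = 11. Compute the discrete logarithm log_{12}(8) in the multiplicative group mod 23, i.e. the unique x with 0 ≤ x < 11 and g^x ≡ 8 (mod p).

8

Successive powers of 12 modulo 23:
  12^0=1  12^1=12  12^2=6  12^3=3  12^4=13  12^5=18
  12^6=9  12^7=16  12^8=8
So 12^8 ≡ 8 (mod 23), giving x = 8.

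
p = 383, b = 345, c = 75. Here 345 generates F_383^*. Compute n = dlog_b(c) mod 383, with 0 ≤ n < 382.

118

Baby-step giant-step with m = ceil(sqrt(382)) = 20.
Baby table (345^j mod 383 for j=0..19):
  0:1  1:345  2:295  3:280  4:84  5:255  6:268  7:157
  8:162  9:355  10:298  11:166  12:203  13:329  14:137  15:156
  16:200  17:60  18:18  19:82
Giant step factor: 345^(-20) ≡ 81 (mod 383).
Scan 75·81^i mod 383 for i = 0, 1, …:
  i=0: 75   i=1: 330   i=2: 303   i=3: 31
  i=4: 213   i=5: 18
Match at i=5, j=18: n = 5·20 + 18 = 118.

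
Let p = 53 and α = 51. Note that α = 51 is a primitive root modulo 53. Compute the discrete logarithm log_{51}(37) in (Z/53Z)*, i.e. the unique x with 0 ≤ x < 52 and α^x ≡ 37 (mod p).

Baby-step giant-step with m = ceil(sqrt(52)) = 8.
Baby table (51^j mod 53 for j=0..7):
  0:1  1:51  2:4  3:45  4:16  5:21  6:11  7:31
Giant step factor: 51^(-8) ≡ 47 (mod 53).
Scan 37·47^i mod 53 for i = 0, 1, …:
  i=0: 37   i=1: 43   i=2: 7   i=3: 11
Match at i=3, j=6: x = 3·8 + 6 = 30.

30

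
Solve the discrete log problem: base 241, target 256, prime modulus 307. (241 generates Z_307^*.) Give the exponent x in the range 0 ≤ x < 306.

42

Baby-step giant-step with m = ceil(sqrt(306)) = 18.
Baby table (241^j mod 307 for j=0..17):
  0:1  1:241  2:58  3:163  4:294  5:244  6:167  7:30
  8:169  9:205  10:285  11:224  12:259  13:98  14:286  15:158
  16:10  17:261
Giant step factor: 241^(-18) ≡ 9 (mod 307).
Scan 256·9^i mod 307 for i = 0, 1, …:
  i=0: 256   i=1: 155   i=2: 167
Match at i=2, j=6: x = 2·18 + 6 = 42.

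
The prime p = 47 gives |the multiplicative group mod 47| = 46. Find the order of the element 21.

23

The order of 21 must divide p − 1 = 46 = 2 · 23.
Divisors: 1, 2, 23, 46.
Check each in increasing order: 21^1 ≡ 21;  21^2 ≡ 18;  21^23 ≡ 1.
Smallest exponent giving 1 is 23.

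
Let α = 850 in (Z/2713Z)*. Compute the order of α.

2712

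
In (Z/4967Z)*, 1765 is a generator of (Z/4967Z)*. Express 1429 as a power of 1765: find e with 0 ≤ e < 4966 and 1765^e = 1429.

Baby-step giant-step with m = ceil(sqrt(4966)) = 71.
Baby table (1765^j mod 4967 for j=0..70):
  0:1  1:1765  2:916  3:2465  4:4600  5:2922  6:1584  7:4306
  8:580  9:498  10:4778  11:4171  12:721  13:1013  14:4792  15:4046
  16:3611  17:754  18:4621  19:251  20:952  21:1434  22:2807  23:2256
  24:3273  25:224  26:2967  27:1537  28:823  29:2231  30:3851  31:2159
  32:946  33:778  34:2278  35:2367  36:508  37:2560  38:3397  39:536
  40:2310  41:4210  42:18  43:1968  44:1587  45:4634  46:3328  47:2926
  48:3677  49:3003  50:506  51:3997  52:1565  53:573  54:3044  55:3333
  56:1817  57:3290  58:427  59:3638  60:3706  61:4518  62:2235  63:977
  64:856  65:872  66:4277  67:4032  68:3736  69:2831  70:4880
Giant step factor: 1765^(-71) ≡ 3943 (mod 4967).
Scan 1429·3943^i mod 4967 for i = 0, 1, …:
  i=0: 1429   i=1: 1969   i=2: 346   i=3: 3320
  i=4: 2715   i=5: 1360   i=6: 3087   i=7: 2891
  i=8: 4915   i=9: 3578     …   i=36: 3940
  i=37: 3611
Match at i=37, j=16: e = 37·71 + 16 = 2643.

2643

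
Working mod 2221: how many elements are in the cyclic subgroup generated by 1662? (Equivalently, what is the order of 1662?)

1110

The order of 1662 must divide p − 1 = 2220 = 2^2 · 3 · 5 · 37.
Divisors: 1, 2, 3, 4, 5, 6, 10, 12, 15, 20, 30, 37, 60, 74, 111, 148, 185, 222, 370, 444, 555, 740, 1110, 2220.
Check each in increasing order: 1662^1 ≡ 1662;  1662^2 ≡ 1541;  1662^3 ≡ 329;  1662^4 ≡ 432;  1662^5 ≡ 601;  1662^6 ≡ 1633;  1662^10 ≡ 1399;  1662^12 ≡ 1489;  1662^15 ≡ 1261;  1662^20 ≡ 500;  1662^30 ≡ 2106;  1662^37 ≡ 1840;  1662^60 ≡ 2120;  1662^74 ≡ 796;  1662^111 ≡ 1001;  1662^148 ≡ 631;  1662^185 ≡ 1678;  1662^222 ≡ 330;  1662^370 ≡ 1677;  1662^444 ≡ 71;  1662^555 ≡ 2220;  1662^740 ≡ 543;  1662^1110 ≡ 1.
Smallest exponent giving 1 is 1110.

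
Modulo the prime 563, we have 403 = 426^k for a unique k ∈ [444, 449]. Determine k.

Compute 426^444 mod 563 = 176, then multiply by 426 repeatedly:
  426^444=176  426^445=97  426^446=223  426^447=414  426^448=145
  426^449=403
Found 403 at exponent 449.

449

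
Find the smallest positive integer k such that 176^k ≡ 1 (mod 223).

222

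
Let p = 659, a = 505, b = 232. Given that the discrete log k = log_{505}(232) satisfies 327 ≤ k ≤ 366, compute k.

Compute 505^327 mod 659 = 412, then multiply by 505 repeatedly:
  505^327=412  505^328=475  505^329=658  505^330=154  505^331=8
  505^332=86  505^333=595  505^334=630  505^335=512  505^336=232
Found 232 at exponent 336.

336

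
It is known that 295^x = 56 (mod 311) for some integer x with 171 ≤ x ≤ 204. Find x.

Compute 295^171 mod 311 = 103, then multiply by 295 repeatedly:
  295^171=103  295^172=218  295^173=244  295^174=139  295^175=264
  295^176=130  295^177=97  295^178=3  295^179=263  295^180=146
  295^181=152  295^182=56
Found 56 at exponent 182.

182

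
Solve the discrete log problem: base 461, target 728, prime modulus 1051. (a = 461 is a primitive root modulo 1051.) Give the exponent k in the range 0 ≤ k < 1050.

837

Baby-step giant-step with m = ceil(sqrt(1050)) = 33.
Baby table (461^j mod 1051 for j=0..32):
  0:1  1:461  2:219  3:63  4:666  5:134  6:816  7:969
  8:34  9:960  10:89  11:40  12:573  13:352  14:418  15:365
  16:105  17:59  18:924  19:309  20:564  21:407  22:549  23:849
  24:417  25:955  26:937  27:1047  28:258  29:175  30:799  31:489
  32:515
Giant step factor: 461^(-33) ≡ 748 (mod 1051).
Scan 728·748^i mod 1051 for i = 0, 1, …:
  i=0: 728   i=1: 126   i=2: 709   i=3: 628
  i=4: 998   i=5: 294   i=6: 253   i=7: 64
  i=8: 577   i=9: 686     …   i=24: 508
  i=25: 573
Match at i=25, j=12: k = 25·33 + 12 = 837.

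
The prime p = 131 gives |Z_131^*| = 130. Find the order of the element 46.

65

The order of 46 must divide p − 1 = 130 = 2 · 5 · 13.
Divisors: 1, 2, 5, 10, 13, 26, 65, 130.
Check each in increasing order: 46^1 ≡ 46;  46^2 ≡ 20;  46^5 ≡ 60;  46^10 ≡ 63;  46^13 ≡ 58;  46^26 ≡ 89;  46^65 ≡ 1.
Smallest exponent giving 1 is 65.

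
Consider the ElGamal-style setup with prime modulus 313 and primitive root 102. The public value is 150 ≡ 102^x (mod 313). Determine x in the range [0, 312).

Baby-step giant-step with m = ceil(sqrt(312)) = 18.
Baby table (102^j mod 313 for j=0..17):
  0:1  1:102  2:75  3:138  4:304  5:21  6:264  7:10
  8:81  9:124  10:128  11:223  12:210  13:136  14:100  15:184
  16:301  17:28
Giant step factor: 102^(-18) ≡ 305 (mod 313).
Scan 150·305^i mod 313 for i = 0, 1, …:
  i=0: 150   i=1: 52   i=2: 210
Match at i=2, j=12: x = 2·18 + 12 = 48.

48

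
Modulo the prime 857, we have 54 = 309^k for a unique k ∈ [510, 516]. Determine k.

515

Compute 309^510 mod 857 = 661, then multiply by 309 repeatedly:
  309^510=661  309^511=283  309^512=33  309^513=770  309^514=541
  309^515=54
Found 54 at exponent 515.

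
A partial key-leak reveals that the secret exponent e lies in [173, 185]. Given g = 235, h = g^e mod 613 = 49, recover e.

184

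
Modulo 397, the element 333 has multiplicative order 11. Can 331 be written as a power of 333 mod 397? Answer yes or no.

no

⟨333⟩ has order 11; its elements mod 397 are {1, 16, 31, 99, 126, 167, 256, 273, 290, 333, 393}.
331 is not in this set.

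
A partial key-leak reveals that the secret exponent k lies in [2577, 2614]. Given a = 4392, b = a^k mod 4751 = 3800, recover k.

2601

Compute 4392^2577 mod 4751 = 1964, then multiply by 4392 repeatedly:
  4392^2577=1964  4392^2578=2823  4392^2579=3257  4392^2580=4234  4392^2581=314
  4392^2582=1298  4392^2583=4367  4392^2584=77  4392^2585=863  4392^2586=3749
  4392^2587=3393  4392^2588=2920  4392^2589=1691  4392^2590=1059  4392^2591=4650
  4392^2592=3002  4392^2593=759  4392^2594=3077  4392^2595=2340  4392^2596=867
  4392^2597=2313  4392^2598=1058  4392^2599=258  4392^2600=2398  4392^2601=3800
Found 3800 at exponent 2601.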